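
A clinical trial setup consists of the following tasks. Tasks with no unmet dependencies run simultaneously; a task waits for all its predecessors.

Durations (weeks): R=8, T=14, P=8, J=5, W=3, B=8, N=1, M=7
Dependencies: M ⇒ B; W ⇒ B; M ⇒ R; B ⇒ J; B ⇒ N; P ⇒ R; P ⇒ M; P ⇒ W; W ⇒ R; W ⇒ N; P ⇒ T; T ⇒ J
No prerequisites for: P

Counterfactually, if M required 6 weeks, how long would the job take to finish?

Baseline: P→M→B→J = 8+7+8+5 = 28 → 28 weeks.
M is on the critical path; changing it to 6 makes that path 27 weeks.
The critical path is still P→M→B→J; finish is now 27 weeks.

27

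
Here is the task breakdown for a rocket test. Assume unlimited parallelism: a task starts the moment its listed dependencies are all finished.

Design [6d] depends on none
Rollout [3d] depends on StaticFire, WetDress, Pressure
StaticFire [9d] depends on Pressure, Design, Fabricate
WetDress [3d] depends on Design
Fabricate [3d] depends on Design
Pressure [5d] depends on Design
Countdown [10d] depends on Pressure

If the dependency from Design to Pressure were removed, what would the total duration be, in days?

21

With the dependency in place, Design→Pressure→StaticFire→Rollout = 6+5+9+3 = 23 sets the finish at 23 days.
Without Design→Pressure, Pressure's earliest start moves from 6 to 0.
New critical path: Design→Fabricate→StaticFire→Rollout = 6+3+9+3 = 21 ⇒ 21 days.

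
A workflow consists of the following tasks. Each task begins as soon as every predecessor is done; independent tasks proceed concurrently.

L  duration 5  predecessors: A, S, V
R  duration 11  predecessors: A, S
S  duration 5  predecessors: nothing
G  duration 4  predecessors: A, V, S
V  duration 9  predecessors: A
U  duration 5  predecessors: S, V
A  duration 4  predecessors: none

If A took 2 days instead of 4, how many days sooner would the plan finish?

Critical path before the change: A→V→L = 4+9+5 = 18 giving 18 days.
Since A is critical, the -2 change carries straight to that chain (now 16 days).
That remains the longest chain; total 16 days.
Change in finish: 16 − 18 = -2 days.

2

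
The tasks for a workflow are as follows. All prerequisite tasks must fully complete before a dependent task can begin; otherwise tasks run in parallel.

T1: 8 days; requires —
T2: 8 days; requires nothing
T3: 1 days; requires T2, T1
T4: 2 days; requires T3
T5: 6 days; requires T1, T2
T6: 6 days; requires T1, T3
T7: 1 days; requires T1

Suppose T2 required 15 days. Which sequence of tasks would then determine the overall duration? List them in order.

Actual critical path: T2→T3→T6 = 8+1+6 = 15 ⇒ 15 days.
Since T2 is critical, the +7 change carries straight to that chain (now 22 days).
No other chain overtakes it, so the finish is 22 days.

T2, T3, T6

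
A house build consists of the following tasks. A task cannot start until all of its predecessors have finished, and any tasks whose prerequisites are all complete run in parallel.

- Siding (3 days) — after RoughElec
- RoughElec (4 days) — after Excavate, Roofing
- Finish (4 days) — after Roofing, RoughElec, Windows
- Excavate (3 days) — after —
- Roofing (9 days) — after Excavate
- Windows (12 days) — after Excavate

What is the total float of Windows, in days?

Critical path: Excavate→Roofing→RoughElec→Finish = 3+9+4+4 = 20, so the finish is 20 days.
Windows finishes as early as 15 and must finish by 16.
Float = 20 − 19 = 1.

1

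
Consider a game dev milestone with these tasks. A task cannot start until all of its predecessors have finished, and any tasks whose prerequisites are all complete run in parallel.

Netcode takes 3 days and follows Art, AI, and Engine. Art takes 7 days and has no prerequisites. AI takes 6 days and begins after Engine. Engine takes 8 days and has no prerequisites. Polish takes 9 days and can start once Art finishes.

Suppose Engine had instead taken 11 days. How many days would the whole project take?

20

Actual critical path: Engine→AI→Netcode = 8+6+3 = 17 ⇒ 17 days.
Engine lies on that path, so at 11 days the path becomes 20 days.
No other chain overtakes it, so the finish is 20 days.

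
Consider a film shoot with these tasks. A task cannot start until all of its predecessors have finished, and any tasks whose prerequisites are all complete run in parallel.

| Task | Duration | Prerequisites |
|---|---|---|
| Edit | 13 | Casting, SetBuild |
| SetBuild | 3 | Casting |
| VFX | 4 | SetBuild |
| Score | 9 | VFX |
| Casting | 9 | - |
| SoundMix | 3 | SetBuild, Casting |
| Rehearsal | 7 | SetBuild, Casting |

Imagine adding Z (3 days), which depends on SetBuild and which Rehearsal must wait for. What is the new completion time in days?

25

Originally the project takes 25 days.
With Z inserted, Rehearsal now waits for max(SetBuild, Casting, Z).
New critical path: Casting→SetBuild→VFX→Score = 9+3+4+9 = 25 ⇒ 25 days.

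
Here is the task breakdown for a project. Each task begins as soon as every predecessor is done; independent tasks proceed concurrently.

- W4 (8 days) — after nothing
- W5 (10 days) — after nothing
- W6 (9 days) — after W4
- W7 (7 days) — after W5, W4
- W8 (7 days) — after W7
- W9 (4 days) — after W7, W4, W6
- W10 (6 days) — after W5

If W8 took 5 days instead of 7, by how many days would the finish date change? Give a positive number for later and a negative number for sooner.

-2

As given, the longest chain is W5→W7→W8 = 10+7+7 = 24, so the finish is 24 days.
W8 is on the critical path; changing it to 5 makes that path 22 days.
No other chain overtakes it, so the finish is 22 days.
Change in finish: 22 − 24 = -2 days.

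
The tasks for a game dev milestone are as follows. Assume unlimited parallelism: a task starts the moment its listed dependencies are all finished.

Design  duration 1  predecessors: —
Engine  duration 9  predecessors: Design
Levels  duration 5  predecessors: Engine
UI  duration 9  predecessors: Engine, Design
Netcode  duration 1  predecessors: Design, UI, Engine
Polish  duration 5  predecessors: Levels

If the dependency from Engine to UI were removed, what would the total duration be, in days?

With the dependency in place, Design→Engine→Levels→Polish = 1+9+5+5 = 20 sets the finish at 20 days.
Without Engine→UI, UI's earliest start moves from 10 to 1.
The longest chain is now Design→Engine→Levels→Polish = 1+9+5+5 = 20, so the job takes 20 days.

20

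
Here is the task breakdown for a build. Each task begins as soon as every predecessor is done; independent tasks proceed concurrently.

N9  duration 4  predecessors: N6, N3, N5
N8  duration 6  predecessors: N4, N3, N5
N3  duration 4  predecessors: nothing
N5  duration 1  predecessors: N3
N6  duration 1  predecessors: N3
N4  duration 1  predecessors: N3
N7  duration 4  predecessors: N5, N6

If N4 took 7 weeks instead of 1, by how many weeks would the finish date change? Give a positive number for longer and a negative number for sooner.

6

As given, the longest chain is N3→N4→N8 = 4+1+6 = 11, so the finish is 11 weeks.
Since N4 is critical, the +6 change carries straight to that chain (now 17 weeks).
That remains the longest chain; total 17 weeks.
Change in finish: 17 − 11 = +6 weeks.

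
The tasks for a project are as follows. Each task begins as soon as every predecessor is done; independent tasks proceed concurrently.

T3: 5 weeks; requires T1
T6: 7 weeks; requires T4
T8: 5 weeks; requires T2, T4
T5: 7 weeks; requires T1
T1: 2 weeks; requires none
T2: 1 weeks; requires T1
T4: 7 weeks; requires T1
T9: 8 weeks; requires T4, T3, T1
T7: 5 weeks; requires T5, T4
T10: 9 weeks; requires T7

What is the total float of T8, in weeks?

The longest chain is T1→T4→T7→T10 = 2+7+5+9 = 23; overall finish 23 weeks.
Longest path through T8: 14 weeks (earliest finish 14, latest finish 23).
So T8 can slip 23 − 14 = 9 weeks.

9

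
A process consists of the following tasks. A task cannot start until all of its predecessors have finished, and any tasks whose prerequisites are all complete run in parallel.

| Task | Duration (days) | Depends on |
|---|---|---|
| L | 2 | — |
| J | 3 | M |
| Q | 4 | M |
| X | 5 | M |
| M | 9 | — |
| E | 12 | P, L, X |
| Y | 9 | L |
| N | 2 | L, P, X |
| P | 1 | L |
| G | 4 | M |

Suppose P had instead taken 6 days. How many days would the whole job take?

26

As given, the longest chain is M→X→E = 9+5+12 = 26, so the finish is 26 days.
The longest path through P is only 15 days, so P has float 11.
The critical path is still M→X→E; finish is now 26 days.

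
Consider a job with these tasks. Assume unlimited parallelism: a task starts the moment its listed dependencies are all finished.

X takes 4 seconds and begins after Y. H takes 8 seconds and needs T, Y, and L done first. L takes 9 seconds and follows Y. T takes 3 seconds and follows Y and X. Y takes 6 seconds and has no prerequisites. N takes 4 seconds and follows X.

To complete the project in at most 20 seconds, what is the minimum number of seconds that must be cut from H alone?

Current finish: 23 seconds; target: 20.
H is on every critical path, so each second cut from H cuts the finish by one (this holds down to a finish of 16).
Need 23 − 20 = 3 seconds off H → H becomes 5 seconds, finish becomes 20.

3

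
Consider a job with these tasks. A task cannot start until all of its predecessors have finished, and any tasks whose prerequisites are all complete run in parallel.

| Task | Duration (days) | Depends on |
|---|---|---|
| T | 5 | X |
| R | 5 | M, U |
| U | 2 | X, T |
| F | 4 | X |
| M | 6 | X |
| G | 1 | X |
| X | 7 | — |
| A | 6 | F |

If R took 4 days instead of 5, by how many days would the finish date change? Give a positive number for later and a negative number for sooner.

-1

The binding path is X→T→U→R = 7+5+2+5 = 19; finish at 19 days.
R lies on that path, so at 4 days the path becomes 18 days.
No other chain overtakes it, so the finish is 18 days.
Change in finish: 18 − 19 = -1 days.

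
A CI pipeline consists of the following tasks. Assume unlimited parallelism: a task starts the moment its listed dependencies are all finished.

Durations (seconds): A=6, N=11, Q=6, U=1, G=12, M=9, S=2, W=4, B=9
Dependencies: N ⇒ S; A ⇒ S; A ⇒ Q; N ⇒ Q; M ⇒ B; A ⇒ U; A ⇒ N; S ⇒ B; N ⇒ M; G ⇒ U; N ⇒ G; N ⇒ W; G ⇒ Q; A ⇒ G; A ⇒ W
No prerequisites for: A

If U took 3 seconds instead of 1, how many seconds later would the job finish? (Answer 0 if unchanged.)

0

As given, the longest chain is A→N→M→B = 6+11+9+9 = 35, so the finish is 35 seconds.
U has 5 seconds of float (longest path through it is 30).
The critical path is still A→N→M→B; finish is now 35 seconds.
Change in finish: 35 − 35 = +0 seconds.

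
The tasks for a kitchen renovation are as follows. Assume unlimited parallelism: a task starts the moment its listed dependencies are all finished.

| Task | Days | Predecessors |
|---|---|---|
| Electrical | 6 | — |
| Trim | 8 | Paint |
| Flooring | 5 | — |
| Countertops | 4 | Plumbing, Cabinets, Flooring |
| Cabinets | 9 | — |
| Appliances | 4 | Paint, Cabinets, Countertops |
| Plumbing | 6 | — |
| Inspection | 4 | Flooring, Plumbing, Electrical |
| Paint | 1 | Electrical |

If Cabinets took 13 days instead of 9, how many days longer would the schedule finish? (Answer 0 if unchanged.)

4

Actual critical path: Cabinets→Countertops→Appliances = 9+4+4 = 17 ⇒ 17 days.
Since Cabinets is critical, the +4 change carries straight to that chain (now 21 days).
That remains the longest chain; total 21 days.
Change in finish: 21 − 17 = +4 days.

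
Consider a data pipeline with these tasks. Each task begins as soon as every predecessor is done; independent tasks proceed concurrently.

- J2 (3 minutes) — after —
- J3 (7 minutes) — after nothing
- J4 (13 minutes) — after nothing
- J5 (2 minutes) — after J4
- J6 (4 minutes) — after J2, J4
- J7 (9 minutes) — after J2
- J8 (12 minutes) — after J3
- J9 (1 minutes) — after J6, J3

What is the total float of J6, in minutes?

Critical path: J3→J8 = 7+12 = 19, so the finish is 19 minutes.
The longest chain containing J6 totals 18 minutes.
Slack of J6 = 14 − 13 = 1 minute.

1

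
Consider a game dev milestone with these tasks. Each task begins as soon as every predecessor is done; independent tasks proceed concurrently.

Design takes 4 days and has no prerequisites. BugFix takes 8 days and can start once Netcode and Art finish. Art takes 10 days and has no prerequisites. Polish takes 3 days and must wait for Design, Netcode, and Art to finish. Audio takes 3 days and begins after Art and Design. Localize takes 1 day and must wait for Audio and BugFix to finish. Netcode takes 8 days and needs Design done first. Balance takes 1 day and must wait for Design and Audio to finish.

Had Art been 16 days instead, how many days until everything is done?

25

Critical path before the change: Design→Netcode→BugFix→Localize = 4+8+8+1 = 21 giving 21 days.
The longest path through Art is only 19 days, so Art has float 2.
New critical path: Art→BugFix→Localize = 16+8+1 = 25 ⇒ 25 days.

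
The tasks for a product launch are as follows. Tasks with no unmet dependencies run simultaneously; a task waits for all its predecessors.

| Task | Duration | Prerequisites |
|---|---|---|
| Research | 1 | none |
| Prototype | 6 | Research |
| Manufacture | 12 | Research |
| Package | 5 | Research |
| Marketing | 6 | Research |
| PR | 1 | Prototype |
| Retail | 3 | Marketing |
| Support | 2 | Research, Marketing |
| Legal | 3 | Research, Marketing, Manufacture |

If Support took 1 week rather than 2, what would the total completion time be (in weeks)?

16

Critical path before the change: Research→Manufacture→Legal = 1+12+3 = 16 giving 16 weeks.
Support has 7 weeks of float (longest path through it is 9).
No other chain overtakes it, so the finish is 16 weeks.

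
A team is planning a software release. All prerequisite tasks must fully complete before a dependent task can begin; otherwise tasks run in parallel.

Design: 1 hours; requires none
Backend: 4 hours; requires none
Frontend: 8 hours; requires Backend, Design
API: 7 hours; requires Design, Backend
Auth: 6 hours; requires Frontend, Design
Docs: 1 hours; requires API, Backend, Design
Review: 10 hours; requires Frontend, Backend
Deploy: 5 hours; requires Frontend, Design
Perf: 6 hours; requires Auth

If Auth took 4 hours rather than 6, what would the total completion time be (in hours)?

As given, the longest chain is Backend→Frontend→Auth→Perf = 4+8+6+6 = 24, so the finish is 24 hours.
Auth lies on that path, so at 4 hours the path becomes 22 hours.
The critical path is still Backend→Frontend→Auth→Perf; finish is now 22 hours.

22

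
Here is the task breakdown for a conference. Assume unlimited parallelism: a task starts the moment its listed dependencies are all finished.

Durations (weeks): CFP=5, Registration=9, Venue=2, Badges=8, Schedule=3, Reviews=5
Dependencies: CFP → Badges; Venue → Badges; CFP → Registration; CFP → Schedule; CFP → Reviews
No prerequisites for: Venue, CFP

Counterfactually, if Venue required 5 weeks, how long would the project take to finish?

Critical path before the change: CFP→Registration = 5+9 = 14 giving 14 weeks.
The longest path through Venue is only 10 weeks, so Venue has float 4.
The critical path is still CFP→Registration; finish is now 14 weeks.

14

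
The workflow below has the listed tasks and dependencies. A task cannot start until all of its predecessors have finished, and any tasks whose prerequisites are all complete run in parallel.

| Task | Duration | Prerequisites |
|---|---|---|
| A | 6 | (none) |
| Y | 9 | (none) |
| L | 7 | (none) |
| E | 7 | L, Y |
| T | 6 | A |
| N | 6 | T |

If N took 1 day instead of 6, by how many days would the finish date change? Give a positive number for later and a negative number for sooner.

As given, the longest chain is A→T→N = 6+6+6 = 18, so the finish is 18 days.
Since N is critical, the -5 change carries straight to that chain (now 13 days).
Now Y→E = 9+7 = 16 is longest, so the finish becomes 16 days.
Change in finish: 16 − 18 = -2 days.

-2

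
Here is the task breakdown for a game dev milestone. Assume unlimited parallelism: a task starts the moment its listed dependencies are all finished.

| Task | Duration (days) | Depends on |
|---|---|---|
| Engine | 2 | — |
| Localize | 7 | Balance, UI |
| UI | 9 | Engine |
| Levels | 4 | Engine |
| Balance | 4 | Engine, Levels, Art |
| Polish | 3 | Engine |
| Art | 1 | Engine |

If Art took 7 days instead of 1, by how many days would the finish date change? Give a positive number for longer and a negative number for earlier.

The binding path is Engine→UI→Localize = 2+9+7 = 18; finish at 18 days.
The longest path through Art is only 14 days, so Art has float 4.
Now Engine→Art→Balance→Localize = 2+7+4+7 = 20 is longest, so the finish becomes 20 days.
Change in finish: 20 − 18 = +2 days.

2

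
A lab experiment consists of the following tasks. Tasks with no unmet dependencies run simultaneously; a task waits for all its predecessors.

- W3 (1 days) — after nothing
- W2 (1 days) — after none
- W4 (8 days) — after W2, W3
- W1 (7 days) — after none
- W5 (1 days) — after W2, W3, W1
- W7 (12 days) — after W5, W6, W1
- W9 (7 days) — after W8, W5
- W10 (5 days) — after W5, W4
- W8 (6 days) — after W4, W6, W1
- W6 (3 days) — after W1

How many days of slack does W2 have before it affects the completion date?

1

W1→W6→W8→W9 = 7+3+6+7 = 23 sets the makespan at 23 days.
Longest path through W2: 22 days (earliest finish 1, latest finish 2).
Float = 23 − 22 = 1.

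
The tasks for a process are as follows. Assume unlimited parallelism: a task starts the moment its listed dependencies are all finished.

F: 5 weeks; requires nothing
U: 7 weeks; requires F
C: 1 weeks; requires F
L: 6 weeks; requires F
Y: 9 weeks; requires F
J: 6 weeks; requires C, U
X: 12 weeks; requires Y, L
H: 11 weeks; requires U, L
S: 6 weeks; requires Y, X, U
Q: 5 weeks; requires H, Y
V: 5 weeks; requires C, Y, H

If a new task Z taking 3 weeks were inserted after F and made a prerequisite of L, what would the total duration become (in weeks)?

Originally the project takes 32 weeks.
With Z inserted, L now waits for max(F, Z).
New critical path: F→Z→L→X→S = 5+3+6+12+6 = 32 ⇒ 32 weeks.

32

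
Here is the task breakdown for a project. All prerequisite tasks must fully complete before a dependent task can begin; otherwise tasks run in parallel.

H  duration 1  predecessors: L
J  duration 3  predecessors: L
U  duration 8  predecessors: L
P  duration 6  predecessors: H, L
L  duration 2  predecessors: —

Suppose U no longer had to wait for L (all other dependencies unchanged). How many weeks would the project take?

Before: longest chain L→U = 2+8 = 10, finish 10.
Without L→U, U's earliest start moves from 2 to 0.
New critical path: L→H→P = 2+1+6 = 9 ⇒ 9 weeks.

9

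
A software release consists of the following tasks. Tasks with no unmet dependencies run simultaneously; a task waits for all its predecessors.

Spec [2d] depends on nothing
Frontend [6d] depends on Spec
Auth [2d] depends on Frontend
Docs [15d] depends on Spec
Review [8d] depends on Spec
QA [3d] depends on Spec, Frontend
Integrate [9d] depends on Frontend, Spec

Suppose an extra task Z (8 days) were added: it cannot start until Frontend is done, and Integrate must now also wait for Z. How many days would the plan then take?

25

Originally the plan takes 17 days.
With Z inserted, Integrate now waits for max(Frontend, Spec, Z).
New critical path: Spec→Frontend→Z→Integrate = 2+6+8+9 = 25 ⇒ 25 days.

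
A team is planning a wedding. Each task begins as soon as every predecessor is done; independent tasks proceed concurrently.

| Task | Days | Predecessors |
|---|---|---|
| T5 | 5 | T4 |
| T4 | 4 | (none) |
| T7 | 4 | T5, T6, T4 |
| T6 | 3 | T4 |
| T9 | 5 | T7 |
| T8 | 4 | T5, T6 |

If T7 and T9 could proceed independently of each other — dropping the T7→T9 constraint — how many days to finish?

Before: longest chain T4→T5→T7→T9 = 4+5+4+5 = 18, finish 18.
Without T7→T9, T9's earliest start moves from 13 to 0.
New critical path: T4→T5→T7 = 4+5+4 = 13 ⇒ 13 days.

13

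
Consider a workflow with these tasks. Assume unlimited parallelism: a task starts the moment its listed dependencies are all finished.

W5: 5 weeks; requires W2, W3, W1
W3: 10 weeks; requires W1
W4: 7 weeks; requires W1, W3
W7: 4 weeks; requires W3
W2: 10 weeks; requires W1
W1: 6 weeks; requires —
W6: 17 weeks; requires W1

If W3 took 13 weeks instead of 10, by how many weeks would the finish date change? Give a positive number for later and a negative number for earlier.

3

Baseline: W1→W3→W4 = 6+10+7 = 23 → 23 weeks.
W3 is on the critical path; changing it to 13 makes that path 26 weeks.
No other chain overtakes it, so the finish is 26 weeks.
Change in finish: 26 − 23 = +3 weeks.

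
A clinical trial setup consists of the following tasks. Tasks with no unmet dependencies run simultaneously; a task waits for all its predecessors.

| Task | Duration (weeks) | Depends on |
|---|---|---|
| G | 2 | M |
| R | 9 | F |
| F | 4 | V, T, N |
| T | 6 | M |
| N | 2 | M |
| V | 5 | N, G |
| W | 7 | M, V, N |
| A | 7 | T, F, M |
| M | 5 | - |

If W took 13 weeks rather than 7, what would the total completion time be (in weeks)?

As given, the longest chain is M→G→V→F→R = 5+2+5+4+9 = 25, so the finish is 25 weeks.
The longest path through W is only 19 weeks, so W has float 6.
The critical path is still M→G→V→F→R; finish is now 25 weeks.

25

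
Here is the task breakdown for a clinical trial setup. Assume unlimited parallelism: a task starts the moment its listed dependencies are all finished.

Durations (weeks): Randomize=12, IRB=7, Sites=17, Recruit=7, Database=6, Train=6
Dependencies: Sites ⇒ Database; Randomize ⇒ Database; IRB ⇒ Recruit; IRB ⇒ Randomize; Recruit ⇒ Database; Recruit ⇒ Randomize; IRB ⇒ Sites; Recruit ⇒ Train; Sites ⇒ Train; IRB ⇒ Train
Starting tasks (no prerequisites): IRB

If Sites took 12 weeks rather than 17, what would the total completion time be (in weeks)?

32

The binding path is IRB→Recruit→Randomize→Database = 7+7+12+6 = 32; finish at 32 weeks.
Sites is off the critical path — its longest chain is 30 weeks, giving 2 of slack.
That remains the longest chain; total 32 weeks.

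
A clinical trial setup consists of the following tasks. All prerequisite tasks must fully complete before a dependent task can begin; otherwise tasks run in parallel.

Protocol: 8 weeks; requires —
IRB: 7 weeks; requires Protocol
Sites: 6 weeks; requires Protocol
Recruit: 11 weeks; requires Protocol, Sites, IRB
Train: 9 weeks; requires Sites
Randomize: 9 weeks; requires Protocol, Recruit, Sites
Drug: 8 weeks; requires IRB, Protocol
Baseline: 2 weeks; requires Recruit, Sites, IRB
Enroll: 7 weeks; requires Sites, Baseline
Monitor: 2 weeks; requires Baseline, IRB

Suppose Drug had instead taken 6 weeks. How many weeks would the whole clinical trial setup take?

Critical path before the change: Protocol→IRB→Recruit→Randomize = 8+7+11+9 = 35 giving 35 weeks.
Drug has 12 weeks of float (longest path through it is 23).
No other chain overtakes it, so the finish is 35 weeks.

35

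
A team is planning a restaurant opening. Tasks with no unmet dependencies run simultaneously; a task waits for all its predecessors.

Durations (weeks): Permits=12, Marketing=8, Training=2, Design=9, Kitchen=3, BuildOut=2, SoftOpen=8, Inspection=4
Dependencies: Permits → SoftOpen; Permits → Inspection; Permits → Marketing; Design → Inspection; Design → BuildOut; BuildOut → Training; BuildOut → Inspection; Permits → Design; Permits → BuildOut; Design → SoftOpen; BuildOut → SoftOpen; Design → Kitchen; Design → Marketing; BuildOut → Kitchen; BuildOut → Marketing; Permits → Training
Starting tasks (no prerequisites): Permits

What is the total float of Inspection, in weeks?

The longest chain is Permits→Design→BuildOut→Marketing = 12+9+2+8 = 31; overall finish 31 weeks.
Longest path through Inspection: 27 weeks (earliest finish 27, latest finish 31).
So Inspection can slip 31 − 27 = 4 weeks.

4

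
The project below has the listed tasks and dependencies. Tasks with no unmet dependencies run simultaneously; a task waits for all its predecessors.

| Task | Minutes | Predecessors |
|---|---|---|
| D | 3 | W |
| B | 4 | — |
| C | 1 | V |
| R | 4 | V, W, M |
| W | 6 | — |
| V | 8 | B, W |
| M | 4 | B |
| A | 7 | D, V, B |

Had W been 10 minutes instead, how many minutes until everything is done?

Baseline: W→V→A = 6+8+7 = 21 → 21 minutes.
W is on the critical path; changing it to 10 makes that path 25 minutes.
No other chain overtakes it, so the finish is 25 minutes.

25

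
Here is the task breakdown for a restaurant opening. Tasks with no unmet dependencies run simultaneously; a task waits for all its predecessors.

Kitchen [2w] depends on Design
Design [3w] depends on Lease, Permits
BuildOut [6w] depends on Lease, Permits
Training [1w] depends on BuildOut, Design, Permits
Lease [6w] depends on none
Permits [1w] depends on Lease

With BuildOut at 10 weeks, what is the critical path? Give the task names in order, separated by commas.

Lease, Permits, BuildOut, Training

Baseline: Lease→Permits→BuildOut→Training = 6+1+6+1 = 14 → 14 weeks.
BuildOut lies on that path, so at 10 weeks the path becomes 18 weeks.
No other chain overtakes it, so the finish is 18 weeks.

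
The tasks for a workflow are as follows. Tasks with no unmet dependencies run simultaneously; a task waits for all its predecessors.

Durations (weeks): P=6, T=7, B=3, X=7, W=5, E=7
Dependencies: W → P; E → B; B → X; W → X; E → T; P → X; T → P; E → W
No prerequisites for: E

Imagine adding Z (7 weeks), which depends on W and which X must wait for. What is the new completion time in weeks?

27

Originally the plan takes 27 weeks.
With Z inserted, X now waits for max(P, B, W, Z).
New critical path: E→T→P→X = 7+7+6+7 = 27 ⇒ 27 weeks.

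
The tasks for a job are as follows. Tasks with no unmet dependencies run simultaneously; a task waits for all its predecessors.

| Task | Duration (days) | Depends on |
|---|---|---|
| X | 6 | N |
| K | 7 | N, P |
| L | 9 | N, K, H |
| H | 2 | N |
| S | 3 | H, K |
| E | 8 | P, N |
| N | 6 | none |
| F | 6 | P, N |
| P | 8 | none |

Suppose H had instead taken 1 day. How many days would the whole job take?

Baseline: P→K→L = 8+7+9 = 24 → 24 days.
H has 7 days of float (longest path through it is 17).
That remains the longest chain; total 24 days.

24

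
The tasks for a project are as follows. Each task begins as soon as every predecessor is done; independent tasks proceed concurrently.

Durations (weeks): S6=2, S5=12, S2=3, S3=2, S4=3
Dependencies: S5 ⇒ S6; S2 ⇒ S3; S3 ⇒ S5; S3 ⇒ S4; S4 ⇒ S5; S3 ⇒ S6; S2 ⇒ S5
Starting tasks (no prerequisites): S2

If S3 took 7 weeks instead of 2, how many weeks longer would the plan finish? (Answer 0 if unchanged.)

5

Critical path before the change: S2→S3→S4→S5→S6 = 3+2+3+12+2 = 22 giving 22 weeks.
Since S3 is critical, the +5 change carries straight to that chain (now 27 weeks).
That remains the longest chain; total 27 weeks.
Change in finish: 27 − 22 = +5 weeks.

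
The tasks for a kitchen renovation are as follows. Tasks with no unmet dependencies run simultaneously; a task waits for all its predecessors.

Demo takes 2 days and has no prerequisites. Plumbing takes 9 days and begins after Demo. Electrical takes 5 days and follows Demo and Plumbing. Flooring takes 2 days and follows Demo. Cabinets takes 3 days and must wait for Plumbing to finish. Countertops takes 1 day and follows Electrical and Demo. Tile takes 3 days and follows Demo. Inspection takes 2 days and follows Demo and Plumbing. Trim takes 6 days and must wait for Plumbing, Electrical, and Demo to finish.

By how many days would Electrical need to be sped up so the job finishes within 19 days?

3

Current finish: 22 days; target: 19.
Electrical is on every critical path, so each day cut from Electrical cuts the finish by one (this holds down to a finish of 18).
Need 22 − 19 = 3 days off Electrical → Electrical becomes 2 days, finish becomes 19.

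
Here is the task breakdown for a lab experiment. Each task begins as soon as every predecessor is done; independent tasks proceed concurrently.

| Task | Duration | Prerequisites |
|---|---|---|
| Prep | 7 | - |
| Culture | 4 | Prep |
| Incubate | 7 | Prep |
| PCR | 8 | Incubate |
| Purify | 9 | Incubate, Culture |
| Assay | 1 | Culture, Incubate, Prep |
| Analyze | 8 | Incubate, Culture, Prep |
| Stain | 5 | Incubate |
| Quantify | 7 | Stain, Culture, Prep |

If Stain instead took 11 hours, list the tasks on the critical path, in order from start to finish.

Prep, Incubate, Stain, Quantify

As given, the longest chain is Prep→Incubate→Stain→Quantify = 7+7+5+7 = 26, so the finish is 26 hours.
Stain is on the critical path; changing it to 11 makes that path 32 hours.
No other chain overtakes it, so the finish is 32 hours.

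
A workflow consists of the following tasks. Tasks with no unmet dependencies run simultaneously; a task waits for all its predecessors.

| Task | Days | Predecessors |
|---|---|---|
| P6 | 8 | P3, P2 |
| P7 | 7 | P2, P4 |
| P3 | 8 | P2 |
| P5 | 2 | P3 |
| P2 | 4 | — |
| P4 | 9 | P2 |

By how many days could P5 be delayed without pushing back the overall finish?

Critical path: P2→P3→P6 = 4+8+8 = 20, so the finish is 20 days.
P5 finishes as early as 14 and must finish by 20.
Float = 20 − 14 = 6.

6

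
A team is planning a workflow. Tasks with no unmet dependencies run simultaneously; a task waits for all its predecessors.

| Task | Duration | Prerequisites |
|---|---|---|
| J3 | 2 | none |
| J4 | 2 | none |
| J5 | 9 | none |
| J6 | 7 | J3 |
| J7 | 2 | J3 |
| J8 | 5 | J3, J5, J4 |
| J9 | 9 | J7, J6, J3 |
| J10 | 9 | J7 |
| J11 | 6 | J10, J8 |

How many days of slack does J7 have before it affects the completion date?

The longest chain is J5→J8→J11 = 9+5+6 = 20; overall finish 20 days.
J7 finishes as early as 4 and must finish by 5.
So J7 can slip 5 − 4 = 1 day.

1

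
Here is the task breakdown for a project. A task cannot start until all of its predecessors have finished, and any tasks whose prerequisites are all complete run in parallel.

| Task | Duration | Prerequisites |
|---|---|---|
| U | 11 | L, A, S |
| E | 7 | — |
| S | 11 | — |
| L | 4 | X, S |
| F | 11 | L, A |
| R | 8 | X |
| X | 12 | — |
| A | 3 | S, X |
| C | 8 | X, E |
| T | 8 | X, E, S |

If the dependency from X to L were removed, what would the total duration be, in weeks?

26

With the dependency in place, X→L→U = 12+4+11 = 27 sets the finish at 27 weeks.
Without X→L, L's earliest start moves from 12 to 11.
The longest chain is now X→A→U = 12+3+11 = 26, so the project takes 26 weeks.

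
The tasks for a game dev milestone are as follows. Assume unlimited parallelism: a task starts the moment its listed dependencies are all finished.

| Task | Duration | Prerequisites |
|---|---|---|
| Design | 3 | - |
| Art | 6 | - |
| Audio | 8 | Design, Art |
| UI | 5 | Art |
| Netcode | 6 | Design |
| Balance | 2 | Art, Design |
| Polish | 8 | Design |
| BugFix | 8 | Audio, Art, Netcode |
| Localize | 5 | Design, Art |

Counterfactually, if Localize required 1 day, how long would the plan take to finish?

22

Critical path before the change: Art→Audio→BugFix = 6+8+8 = 22 giving 22 days.
Localize has 11 days of float (longest path through it is 11).
The critical path is still Art→Audio→BugFix; finish is now 22 days.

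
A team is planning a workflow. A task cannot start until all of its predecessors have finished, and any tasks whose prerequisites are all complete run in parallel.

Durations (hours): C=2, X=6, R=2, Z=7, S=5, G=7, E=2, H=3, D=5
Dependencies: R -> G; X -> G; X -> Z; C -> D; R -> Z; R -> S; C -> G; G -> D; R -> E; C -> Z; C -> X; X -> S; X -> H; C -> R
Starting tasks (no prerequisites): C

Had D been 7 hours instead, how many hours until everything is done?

22

Critical path before the change: C→X→G→D = 2+6+7+5 = 20 giving 20 hours.
D is on the critical path; changing it to 7 makes that path 22 hours.
That remains the longest chain; total 22 hours.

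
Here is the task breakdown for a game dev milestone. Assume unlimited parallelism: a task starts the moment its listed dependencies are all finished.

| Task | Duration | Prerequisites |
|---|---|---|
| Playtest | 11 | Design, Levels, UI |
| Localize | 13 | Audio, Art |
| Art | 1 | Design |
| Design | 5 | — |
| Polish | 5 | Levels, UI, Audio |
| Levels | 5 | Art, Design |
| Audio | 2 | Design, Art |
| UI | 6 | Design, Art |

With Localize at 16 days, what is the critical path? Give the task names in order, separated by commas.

Design, Art, Audio, Localize

As given, the longest chain is Design→Art→UI→Playtest = 5+1+6+11 = 23, so the finish is 23 days.
Localize is off the critical path — its longest chain is 21 days, giving 2 of slack.
New critical path: Design→Art→Audio→Localize = 5+1+2+16 = 24 ⇒ 24 days.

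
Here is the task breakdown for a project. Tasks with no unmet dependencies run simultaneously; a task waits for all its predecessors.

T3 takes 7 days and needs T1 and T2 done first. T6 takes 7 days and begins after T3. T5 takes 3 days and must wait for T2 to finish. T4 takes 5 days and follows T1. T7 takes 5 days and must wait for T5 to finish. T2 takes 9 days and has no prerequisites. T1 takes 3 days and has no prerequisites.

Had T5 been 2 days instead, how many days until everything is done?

23

Actual critical path: T2→T3→T6 = 9+7+7 = 23 ⇒ 23 days.
The longest path through T5 is only 17 days, so T5 has float 6.
No other chain overtakes it, so the finish is 23 days.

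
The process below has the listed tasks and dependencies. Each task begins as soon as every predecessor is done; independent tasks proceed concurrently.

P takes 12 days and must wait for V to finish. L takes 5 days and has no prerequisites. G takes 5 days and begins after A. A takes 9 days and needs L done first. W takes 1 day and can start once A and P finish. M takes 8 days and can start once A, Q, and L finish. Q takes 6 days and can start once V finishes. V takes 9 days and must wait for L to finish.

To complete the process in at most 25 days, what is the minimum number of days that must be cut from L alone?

3

Current finish: 28 days; target: 25.
L is on every critical path, so each day cut from L cuts the finish by one (this holds down to a finish of 24).
Need 28 − 25 = 3 days off L → L becomes 2 days, finish becomes 25.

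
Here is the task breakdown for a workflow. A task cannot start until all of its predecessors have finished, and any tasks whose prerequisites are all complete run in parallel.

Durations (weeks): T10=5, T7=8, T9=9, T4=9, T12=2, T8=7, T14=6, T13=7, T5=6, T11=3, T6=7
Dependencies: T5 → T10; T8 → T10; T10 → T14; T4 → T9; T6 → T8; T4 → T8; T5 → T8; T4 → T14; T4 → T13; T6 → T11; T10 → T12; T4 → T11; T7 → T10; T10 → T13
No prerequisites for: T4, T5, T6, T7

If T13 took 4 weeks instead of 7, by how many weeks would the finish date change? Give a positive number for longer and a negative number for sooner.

-1

As given, the longest chain is T4→T8→T10→T13 = 9+7+5+7 = 28, so the finish is 28 weeks.
T13 is on the critical path; changing it to 4 makes that path 25 weeks.
The binding chain switches to T4→T8→T10→T14 = 9+7+5+6 = 27; finish 27 weeks.
Change in finish: 27 − 28 = -1 weeks.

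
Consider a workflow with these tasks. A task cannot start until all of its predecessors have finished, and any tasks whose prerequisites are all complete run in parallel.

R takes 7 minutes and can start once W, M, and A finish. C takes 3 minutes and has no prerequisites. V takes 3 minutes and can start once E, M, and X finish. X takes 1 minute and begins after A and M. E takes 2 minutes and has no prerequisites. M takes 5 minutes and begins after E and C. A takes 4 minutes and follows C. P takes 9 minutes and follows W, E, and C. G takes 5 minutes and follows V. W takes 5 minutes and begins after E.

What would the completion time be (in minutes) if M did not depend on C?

16

With the dependency in place, C→M→X→V→G = 3+5+1+3+5 = 17 sets the finish at 17 minutes.
Without C→M, M's earliest start moves from 3 to 2.
After: E→M→X→V→G = 2+5+1+3+5 = 16 → 16 minutes.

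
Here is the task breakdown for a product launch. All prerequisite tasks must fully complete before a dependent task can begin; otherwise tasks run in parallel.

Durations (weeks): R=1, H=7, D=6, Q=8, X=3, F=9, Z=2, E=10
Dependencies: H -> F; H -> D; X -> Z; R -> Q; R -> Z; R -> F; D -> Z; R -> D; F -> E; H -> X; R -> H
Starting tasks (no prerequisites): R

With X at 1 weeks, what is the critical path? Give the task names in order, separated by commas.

R, H, F, E

Baseline: R→H→F→E = 1+7+9+10 = 27 → 27 weeks.
X has 14 weeks of float (longest path through it is 13).
That remains the longest chain; total 27 weeks.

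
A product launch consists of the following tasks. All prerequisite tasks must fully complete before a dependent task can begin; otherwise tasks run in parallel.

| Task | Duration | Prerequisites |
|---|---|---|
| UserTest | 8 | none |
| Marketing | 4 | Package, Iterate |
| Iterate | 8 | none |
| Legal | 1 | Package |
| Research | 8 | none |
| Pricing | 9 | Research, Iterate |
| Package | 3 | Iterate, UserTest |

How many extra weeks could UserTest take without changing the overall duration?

2

Critical path: Research→Pricing = 8+9 = 17, so the finish is 17 weeks.
The longest chain containing UserTest totals 15 weeks.
Slack of UserTest = 2 − 0 = 2 weeks.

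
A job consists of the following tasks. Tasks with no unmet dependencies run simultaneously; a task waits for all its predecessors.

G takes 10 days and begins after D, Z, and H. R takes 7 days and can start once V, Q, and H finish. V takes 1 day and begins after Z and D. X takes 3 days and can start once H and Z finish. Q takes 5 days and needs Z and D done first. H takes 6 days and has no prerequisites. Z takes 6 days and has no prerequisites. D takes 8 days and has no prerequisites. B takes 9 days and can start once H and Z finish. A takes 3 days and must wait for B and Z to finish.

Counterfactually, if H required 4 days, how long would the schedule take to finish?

20

As given, the longest chain is D→Q→R = 8+5+7 = 20, so the finish is 20 days.
H has 2 days of float (longest path through it is 18).
That remains the longest chain; total 20 days.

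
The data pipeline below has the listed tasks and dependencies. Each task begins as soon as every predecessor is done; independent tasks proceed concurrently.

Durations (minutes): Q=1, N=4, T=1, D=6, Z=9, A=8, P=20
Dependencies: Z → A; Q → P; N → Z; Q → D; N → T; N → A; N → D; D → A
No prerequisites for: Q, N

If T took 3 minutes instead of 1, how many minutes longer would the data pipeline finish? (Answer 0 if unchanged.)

0

The binding path is Q→P = 1+20 = 21; finish at 21 minutes.
T has 16 minutes of float (longest path through it is 5).
That remains the longest chain; total 21 minutes.
Change in finish: 21 − 21 = +0 minutes.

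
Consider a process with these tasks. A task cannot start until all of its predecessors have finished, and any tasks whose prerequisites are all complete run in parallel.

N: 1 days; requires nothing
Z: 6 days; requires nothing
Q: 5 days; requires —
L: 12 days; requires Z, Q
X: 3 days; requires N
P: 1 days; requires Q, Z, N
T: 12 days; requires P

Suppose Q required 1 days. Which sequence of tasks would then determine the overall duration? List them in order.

The binding path is Z→P→T = 6+1+12 = 19; finish at 19 days.
Q has 1 day of float (longest path through it is 18).
The critical path is still Z→P→T; finish is now 19 days.

Z, P, T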